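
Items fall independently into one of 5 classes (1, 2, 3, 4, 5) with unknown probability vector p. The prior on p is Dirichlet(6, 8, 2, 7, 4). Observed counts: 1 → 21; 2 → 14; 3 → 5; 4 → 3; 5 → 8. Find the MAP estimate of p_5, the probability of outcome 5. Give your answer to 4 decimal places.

MAP estimate: 0.1507

The posterior is Dirichlet(αᵢ + nᵢ) = Dirichlet(27, 22, 7, 10, 12).
For a Dirichlet(a₁,…,a_K) with all aᵢ > 1, the mode has j-th component (aⱼ − 1)/(Σaᵢ − K).
Here Σaᵢ = 78 and K = 5, so p_5 = (12 − 1)/(78 − 5) = 11/73 ≈ 0.1507.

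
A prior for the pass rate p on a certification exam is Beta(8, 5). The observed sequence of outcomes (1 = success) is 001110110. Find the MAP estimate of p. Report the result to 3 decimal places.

Prior: Beta(8, 5).
Data: 5 successes in 9 trials (from the sequence). The binomial likelihood contributes p^5(1−p)^4, so the posterior is Beta(8+5, 5+4) = Beta(13, 9).
For Beta(a, b) with a, b > 1 the mode is (a−1)/(a+b−2) = 12/20 ≈ 0.600.

p̂_MAP = 0.600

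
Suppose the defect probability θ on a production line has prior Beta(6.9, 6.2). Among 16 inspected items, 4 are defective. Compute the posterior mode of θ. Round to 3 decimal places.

Prior: Beta(6.9, 6.2).
Data: 4 successes in 16 trials. The binomial likelihood contributes θ^4(1−θ)^12, so the posterior is Beta(6.9+4, 6.2+12) = Beta(10.9, 18.2).
For Beta(a, b) with a, b > 1 the mode is (a−1)/(a+b−2) = 9.9/27.1 ≈ 0.365.

θ̂_MAP = 0.365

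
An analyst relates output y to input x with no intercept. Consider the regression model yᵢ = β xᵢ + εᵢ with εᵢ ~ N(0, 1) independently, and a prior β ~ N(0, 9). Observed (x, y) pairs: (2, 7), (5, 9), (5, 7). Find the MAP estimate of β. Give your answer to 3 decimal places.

log p(β | y) = −Σ(yᵢ − βxᵢ)²/(2·1) − β²/(2·9) + const.
Setting the derivative to zero: Σxᵢ(yᵢ − βxᵢ)/1 − β/9 = 0, so β = Σxᵢyᵢ / (Σxᵢ² + σ²/τ²).
Σxᵢyᵢ = 2·7 + 5·9 + 5·7 = 94; Σxᵢ² = 54; σ²/τ² = 1/9.
β̂_MAP = 94 / (54 + 1/9) = 94/(487/9) = 846/487 ≈ 1.737.

β̂_MAP = 1.737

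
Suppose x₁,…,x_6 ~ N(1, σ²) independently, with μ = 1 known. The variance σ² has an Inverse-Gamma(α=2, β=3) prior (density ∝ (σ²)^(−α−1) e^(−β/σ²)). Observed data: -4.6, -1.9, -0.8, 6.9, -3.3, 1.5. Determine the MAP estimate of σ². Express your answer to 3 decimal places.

Sum of squared deviations about the known mean: SS = (-4.6−1)² + (-1.9−1)² + (-0.8−1)² + (6.9−1)² + (-3.3−1)² + (1.5−1)² = 96.56.
The Normal likelihood contributes (σ²)^(−n/2) exp(−SS/(2σ²)), so the posterior is Inverse-Gamma(α + n/2, β + SS/2) = Inverse-Gamma(5, 51.28).
The mode of Inverse-Gamma(a, b) is b/(a+1) = 51.28/6 ≈ 8.547.

σ̂²_MAP = 8.547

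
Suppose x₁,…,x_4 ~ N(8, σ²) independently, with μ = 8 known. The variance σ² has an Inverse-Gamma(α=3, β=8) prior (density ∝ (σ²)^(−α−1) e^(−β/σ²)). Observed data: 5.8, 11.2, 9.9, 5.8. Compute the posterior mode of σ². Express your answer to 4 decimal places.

Sum of squared deviations about the known mean: SS = (5.8−8)² + (11.2−8)² + (9.9−8)² + (5.8−8)² = 23.53.
The Normal likelihood contributes (σ²)^(−n/2) exp(−SS/(2σ²)), so the posterior is Inverse-Gamma(α + n/2, β + SS/2) = Inverse-Gamma(5, 19.765).
The mode of Inverse-Gamma(a, b) is b/(a+1) = 19.765/6 ≈ 3.2942.

σ̂²_MAP = 3.2942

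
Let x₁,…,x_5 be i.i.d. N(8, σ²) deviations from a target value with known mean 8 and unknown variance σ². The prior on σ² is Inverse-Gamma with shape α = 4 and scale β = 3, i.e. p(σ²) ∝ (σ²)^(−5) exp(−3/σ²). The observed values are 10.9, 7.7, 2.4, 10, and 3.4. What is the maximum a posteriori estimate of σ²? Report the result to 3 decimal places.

σ̂²_MAP = 4.735

Sum of squared deviations about the known mean: SS = (10.9−8)² + (7.7−8)² + (2.4−8)² + (10−8)² + (3.4−8)² = 65.02.
The Normal likelihood contributes (σ²)^(−n/2) exp(−SS/(2σ²)), so the posterior is Inverse-Gamma(α + n/2, β + SS/2) = Inverse-Gamma(6.5, 35.51).
The mode of Inverse-Gamma(a, b) is b/(a+1) = 35.51/7.5 ≈ 4.735.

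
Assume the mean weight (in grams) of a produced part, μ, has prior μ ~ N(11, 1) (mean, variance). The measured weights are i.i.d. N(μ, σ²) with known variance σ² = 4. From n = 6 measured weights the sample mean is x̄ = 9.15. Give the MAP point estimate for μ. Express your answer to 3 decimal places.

n = 6, x̄ = 9.15.
For a Normal prior and Normal likelihood with known variance, the posterior is Normal; its mode equals its mean, the precision-weighted average.
Prior precision 1/σ₀² = 1/1 = 1; data precision n/σ² = 6/4 = 1.5.
μ̂ = (1·11 + 1.5·9.15) / (1 + 1.5) = 24.725/2.5 = 9.890.

μ̂_MAP = 9.890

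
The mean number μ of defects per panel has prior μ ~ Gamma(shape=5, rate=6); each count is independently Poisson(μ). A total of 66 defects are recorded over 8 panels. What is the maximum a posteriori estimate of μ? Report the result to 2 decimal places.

Σxᵢ = 66, n = 8.
Posterior ∝ μ^4e^(−6μ) · μ^66e^(−8μ) = μ^70e^(−14μ), i.e. Gamma(shape=71, rate=14).
The mode of a Gamma(a, b) with a ≥ 1 (shape–rate) is (a−1)/b = 70/14 ≈ 5.00.

μ̂_MAP = 5.00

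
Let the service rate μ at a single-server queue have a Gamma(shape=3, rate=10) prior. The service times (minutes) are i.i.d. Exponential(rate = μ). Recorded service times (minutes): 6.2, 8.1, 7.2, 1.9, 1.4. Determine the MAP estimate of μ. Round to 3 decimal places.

The Exponential(rate=μ) likelihood is ∝ μ^n e^(−μΣtᵢ). Here n = 5 and Σtᵢ = 6.2 + 8.1 + 7.2 + 1.9 + 1.4 = 24.8.
Posterior ∝ μ^2e^(−10μ) · μ^5e^(−24.8μ) = μ^7e^(−34.8μ), i.e. Gamma(8, 34.8).
Mode = (a−1)/b = 7/34.8 ≈ 0.201.

μ̂_MAP = 0.201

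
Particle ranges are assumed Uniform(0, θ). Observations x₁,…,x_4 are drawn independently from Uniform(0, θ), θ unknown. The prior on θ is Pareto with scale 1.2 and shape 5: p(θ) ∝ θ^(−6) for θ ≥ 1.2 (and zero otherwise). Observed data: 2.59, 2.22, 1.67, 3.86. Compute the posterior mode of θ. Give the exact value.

The Uniform(0, θ) likelihood is θ^(−n) for θ ≥ max(xᵢ), zero otherwise. Here max(xᵢ) = 3.86.
Posterior ∝ θ^(−6) · θ^(−4) = θ^(−10) on θ ≥ max(1.2, 3.86) = 3.86.
This density is strictly decreasing in θ, so the posterior mode lies at the lower boundary of the support.

θ̂_MAP = 3.86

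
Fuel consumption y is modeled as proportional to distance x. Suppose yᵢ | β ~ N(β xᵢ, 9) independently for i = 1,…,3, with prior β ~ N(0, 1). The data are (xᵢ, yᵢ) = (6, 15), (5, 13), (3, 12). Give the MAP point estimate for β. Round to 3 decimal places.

β̂_MAP = 2.418

log p(β | y) = −Σ(yᵢ − βxᵢ)²/(2·9) − β²/(2·1) + const.
Setting the derivative to zero: Σxᵢ(yᵢ − βxᵢ)/9 − β/1 = 0, so β = Σxᵢyᵢ / (Σxᵢ² + σ²/τ²).
Σxᵢyᵢ = 6·15 + 5·13 + 3·12 = 191; Σxᵢ² = 70; σ²/τ² = 9.
β̂_MAP = 191 / (70 + 9) = 191/79 ≈ 2.418.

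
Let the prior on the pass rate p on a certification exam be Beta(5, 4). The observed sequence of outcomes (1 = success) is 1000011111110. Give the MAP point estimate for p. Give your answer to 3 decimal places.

Prior: Beta(5, 4).
Data: 8 successes in 13 trials (from the sequence). The binomial likelihood contributes p^8(1−p)^5, so the posterior is Beta(5+8, 4+5) = Beta(13, 9).
For Beta(a, b) with a, b > 1 the mode is (a−1)/(a+b−2) = 12/20 ≈ 0.600.

p̂_MAP = 0.600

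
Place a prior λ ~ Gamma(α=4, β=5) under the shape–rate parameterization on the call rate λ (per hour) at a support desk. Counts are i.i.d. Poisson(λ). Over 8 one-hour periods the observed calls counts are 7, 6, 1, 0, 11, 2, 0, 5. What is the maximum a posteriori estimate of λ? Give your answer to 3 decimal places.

λ̂_MAP = 2.692

Σxᵢ = 7+6+1+0+11+2+0+5 = 32, with n = 8.
Posterior ∝ λ^3e^(−5λ) · λ^32e^(−8λ) = λ^35e^(−13λ), i.e. Gamma(shape=36, rate=13).
The mode of a Gamma(a, b) with a ≥ 1 (shape–rate) is (a−1)/b = 35/13 ≈ 2.692.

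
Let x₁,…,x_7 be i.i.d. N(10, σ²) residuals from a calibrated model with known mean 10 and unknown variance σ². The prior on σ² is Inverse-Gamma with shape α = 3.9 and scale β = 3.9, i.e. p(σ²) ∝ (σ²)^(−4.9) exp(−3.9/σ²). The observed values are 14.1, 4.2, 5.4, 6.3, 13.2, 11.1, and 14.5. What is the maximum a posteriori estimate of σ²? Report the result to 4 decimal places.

Sum of squared deviations about the known mean: SS = (14.1−10)² + (4.2−10)² + (5.4−10)² + (6.3−10)² + (13.2−10)² + (11.1−10)² + (14.5−10)² = 117.
The Normal likelihood contributes (σ²)^(−n/2) exp(−SS/(2σ²)), so the posterior is Inverse-Gamma(α + n/2, β + SS/2) = Inverse-Gamma(7.4, 62.4).
The mode of Inverse-Gamma(a, b) is b/(a+1) = 62.4/8.4 ≈ 7.4286.

σ̂²_MAP = 7.4286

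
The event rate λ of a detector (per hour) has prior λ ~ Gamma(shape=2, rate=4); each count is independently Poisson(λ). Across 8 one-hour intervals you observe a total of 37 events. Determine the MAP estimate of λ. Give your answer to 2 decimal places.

λ̂_MAP = 3.17

Σxᵢ = 37, n = 8.
Posterior ∝ λe^(−4λ) · λ^37e^(−8λ) = λ^38e^(−12λ), i.e. Gamma(shape=39, rate=12).
The mode of a Gamma(a, b) with a ≥ 1 (shape–rate) is (a−1)/b = 38/12 ≈ 3.17.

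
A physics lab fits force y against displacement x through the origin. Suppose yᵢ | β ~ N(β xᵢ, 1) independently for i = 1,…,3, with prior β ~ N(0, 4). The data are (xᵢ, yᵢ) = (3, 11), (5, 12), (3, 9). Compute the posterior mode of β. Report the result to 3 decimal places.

log p(β | y) = −Σ(yᵢ − βxᵢ)²/(2·1) − β²/(2·4) + const.
Setting the derivative to zero: Σxᵢ(yᵢ − βxᵢ)/1 − β/4 = 0, so β = Σxᵢyᵢ / (Σxᵢ² + σ²/τ²).
Σxᵢyᵢ = 3·11 + 5·12 + 3·9 = 120; Σxᵢ² = 43; σ²/τ² = 0.25.
β̂_MAP = 120 / (43 + 0.25) = 120/43.25 ≈ 2.775.

β̂_MAP = 2.775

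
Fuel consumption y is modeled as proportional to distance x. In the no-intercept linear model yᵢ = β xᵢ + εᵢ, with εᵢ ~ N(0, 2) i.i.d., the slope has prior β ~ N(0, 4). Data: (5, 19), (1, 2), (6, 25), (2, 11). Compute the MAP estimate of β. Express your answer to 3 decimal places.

log p(β | y) = −Σ(yᵢ − βxᵢ)²/(2·2) − β²/(2·4) + const.
Setting the derivative to zero: Σxᵢ(yᵢ − βxᵢ)/2 − β/4 = 0, so β = Σxᵢyᵢ / (Σxᵢ² + σ²/τ²).
Σxᵢyᵢ = 5·19 + 1·2 + 6·25 + 2·11 = 269; Σxᵢ² = 66; σ²/τ² = 0.5.
β̂_MAP = 269 / (66 + 0.5) = 269/66.5 ≈ 4.045.

β̂_MAP = 4.045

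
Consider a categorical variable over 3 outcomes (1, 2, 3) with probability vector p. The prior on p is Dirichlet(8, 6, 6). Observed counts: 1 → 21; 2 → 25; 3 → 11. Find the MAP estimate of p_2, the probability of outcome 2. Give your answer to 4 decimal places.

MAP estimate: 0.4054

The posterior is Dirichlet(αᵢ + nᵢ) = Dirichlet(29, 31, 17).
For a Dirichlet(a₁,…,a_K) with all aᵢ > 1, the mode has j-th component (aⱼ − 1)/(Σaᵢ − K).
Here Σaᵢ = 77 and K = 3, so p_2 = (31 − 1)/(77 − 3) = 30/74 ≈ 0.4054.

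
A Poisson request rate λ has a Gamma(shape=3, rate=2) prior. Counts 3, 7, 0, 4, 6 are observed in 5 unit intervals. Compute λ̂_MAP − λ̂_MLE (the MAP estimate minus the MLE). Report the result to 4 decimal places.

MAP − MLE = -0.8571

Σxᵢ = 20. Posterior is Gamma(23, 7); MAP = (23−1)/7 = 22/7 ≈ 3.14286.
MLE = x̄ = 20/5 ≈ 4.00000.
Difference = 22/7 − 20/5 = -6/7 ≈ -0.8571.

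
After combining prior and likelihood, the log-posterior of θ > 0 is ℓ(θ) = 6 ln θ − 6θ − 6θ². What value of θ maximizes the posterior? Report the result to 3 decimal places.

ℓ'(θ) = 6/θ − 6 − 12θ. Setting this to zero and multiplying by θ: 12θ² + 6θ − 6 = 0.
θ = (−6 + √(6² + 4·12·6)) / (2·12) = (−6 + √324) / 24 = (−6 + 18)/24 = 1/2.
ℓ''(θ) = −6/θ² − 12 < 0, confirming a maximum.

θ̂_MAP = 0.500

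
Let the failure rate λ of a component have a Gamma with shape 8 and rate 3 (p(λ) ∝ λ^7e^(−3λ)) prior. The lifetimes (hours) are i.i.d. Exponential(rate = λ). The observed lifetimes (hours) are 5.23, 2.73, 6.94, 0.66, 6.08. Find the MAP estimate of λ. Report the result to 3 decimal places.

The Exponential(rate=λ) likelihood is ∝ λ^n e^(−λΣtᵢ). Here n = 5 and Σtᵢ = 5.23 + 2.73 + 6.94 + 0.66 + 6.08 = 21.64.
Posterior ∝ λ^7e^(−3λ) · λ^5e^(−21.64λ) = λ^12e^(−24.64λ), i.e. Gamma(13, 24.64).
Mode = (a−1)/b = 12/24.64 ≈ 0.487.

λ̂_MAP = 0.487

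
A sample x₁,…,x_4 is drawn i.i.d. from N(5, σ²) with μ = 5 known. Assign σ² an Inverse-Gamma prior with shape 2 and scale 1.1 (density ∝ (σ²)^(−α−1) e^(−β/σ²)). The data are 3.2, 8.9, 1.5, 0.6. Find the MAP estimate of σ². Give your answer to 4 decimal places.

Sum of squared deviations about the known mean: SS = (3.2−5)² + (8.9−5)² + (1.5−5)² + (0.6−5)² = 50.06.
The Normal likelihood contributes (σ²)^(−n/2) exp(−SS/(2σ²)), so the posterior is Inverse-Gamma(α + n/2, β + SS/2) = Inverse-Gamma(4, 26.13).
The mode of Inverse-Gamma(a, b) is b/(a+1) = 26.13/5 ≈ 5.2260.

σ̂²_MAP = 5.2260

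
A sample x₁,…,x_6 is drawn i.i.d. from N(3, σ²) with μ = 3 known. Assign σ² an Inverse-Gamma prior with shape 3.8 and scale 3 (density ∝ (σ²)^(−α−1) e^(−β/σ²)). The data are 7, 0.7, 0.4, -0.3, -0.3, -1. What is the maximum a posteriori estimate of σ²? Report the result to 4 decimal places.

σ̂²_MAP = 4.6045

Sum of squared deviations about the known mean: SS = (7−3)² + (0.7−3)² + (0.4−3)² + (-0.3−3)² + (-0.3−3)² + (-1−3)² = 65.83.
The Normal likelihood contributes (σ²)^(−n/2) exp(−SS/(2σ²)), so the posterior is Inverse-Gamma(α + n/2, β + SS/2) = Inverse-Gamma(6.8, 35.915).
The mode of Inverse-Gamma(a, b) is b/(a+1) = 35.915/7.8 ≈ 4.6045.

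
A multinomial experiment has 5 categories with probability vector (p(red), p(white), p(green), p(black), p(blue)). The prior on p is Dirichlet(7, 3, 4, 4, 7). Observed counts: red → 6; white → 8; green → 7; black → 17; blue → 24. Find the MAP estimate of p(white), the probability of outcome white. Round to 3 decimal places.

MAP estimate of p(white) = 0.122

The posterior is Dirichlet(αᵢ + nᵢ) = Dirichlet(13, 11, 11, 21, 31).
For a Dirichlet(a₁,…,a_K) with all aᵢ > 1, the mode has j-th component (aⱼ − 1)/(Σaᵢ − K).
Here Σaᵢ = 87 and K = 5, so p(white) = (11 − 1)/(87 − 5) = 10/82 ≈ 0.122.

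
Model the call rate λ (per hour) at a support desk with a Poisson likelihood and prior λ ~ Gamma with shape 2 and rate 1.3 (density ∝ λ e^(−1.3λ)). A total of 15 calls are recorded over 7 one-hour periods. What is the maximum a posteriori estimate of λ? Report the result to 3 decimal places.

Σxᵢ = 15, n = 7.
Posterior ∝ λe^(−1.3λ) · λ^15e^(−7λ) = λ^16e^(−8.3λ), i.e. Gamma(shape=17, rate=8.3).
The mode of a Gamma(a, b) with a ≥ 1 (shape–rate) is (a−1)/b = 16/8.3 ≈ 1.928.

λ̂_MAP = 1.928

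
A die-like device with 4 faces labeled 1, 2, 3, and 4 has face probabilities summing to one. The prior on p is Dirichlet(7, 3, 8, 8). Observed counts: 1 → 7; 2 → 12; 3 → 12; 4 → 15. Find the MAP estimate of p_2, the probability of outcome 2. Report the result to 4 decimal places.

MAP estimate: 0.2059

The posterior is Dirichlet(αᵢ + nᵢ) = Dirichlet(14, 15, 20, 23).
For a Dirichlet(a₁,…,a_K) with all aᵢ > 1, the mode has j-th component (aⱼ − 1)/(Σaᵢ − K).
Here Σaᵢ = 72 and K = 4, so p_2 = (15 − 1)/(72 − 4) = 14/68 ≈ 0.2059.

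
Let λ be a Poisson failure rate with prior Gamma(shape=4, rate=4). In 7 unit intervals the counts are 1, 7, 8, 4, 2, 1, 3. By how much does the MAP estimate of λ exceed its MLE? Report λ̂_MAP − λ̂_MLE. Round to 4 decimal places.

MAP − MLE = -1.0779

Σxᵢ = 26. Posterior is Gamma(30, 11); MAP = (30−1)/11 = 29/11 ≈ 2.63636.
MLE = x̄ = 26/7 ≈ 3.71429.
Difference = 29/11 − 26/7 = -83/77 ≈ -1.0779.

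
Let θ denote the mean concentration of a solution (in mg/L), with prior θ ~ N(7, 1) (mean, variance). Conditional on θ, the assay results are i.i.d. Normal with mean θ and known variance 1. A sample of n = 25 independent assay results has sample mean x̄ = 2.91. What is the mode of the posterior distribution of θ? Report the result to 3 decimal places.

θ̂_MAP = 3.067

n = 25, x̄ = 2.91.
For a Normal prior and Normal likelihood with known variance, the posterior is Normal; its mode equals its mean, the precision-weighted average.
Prior precision 1/σ₀² = 1/1 = 1; data precision n/σ² = 25/1 = 25.
θ̂ = (1·7 + 25·2.91) / (1 + 25) = 79.75/26 = 319/104 ≈ 3.067.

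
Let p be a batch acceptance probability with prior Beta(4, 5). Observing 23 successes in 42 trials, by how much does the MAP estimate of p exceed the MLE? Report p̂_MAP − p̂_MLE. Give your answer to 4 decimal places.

Posterior is Beta(27, 24); MAP = (27−1)/(51−2) = 26/49 ≈ 0.53061.
MLE ignores the prior: p̂_MLE = k/n = 23/42 ≈ 0.54762.
Difference = 26/49 − 23/42 = -5/294 ≈ -0.0170.

MAP − MLE = -0.0170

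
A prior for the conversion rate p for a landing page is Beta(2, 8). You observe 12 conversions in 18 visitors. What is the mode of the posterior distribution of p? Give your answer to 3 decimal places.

p̂_MAP = 0.500

Prior: Beta(2, 8).
Data: 12 successes in 18 trials. The binomial likelihood contributes p^12(1−p)^6, so the posterior is Beta(2+12, 8+6) = Beta(14, 14).
For Beta(a, b) with a, b > 1 the mode is (a−1)/(a+b−2) = 13/26 ≈ 0.500.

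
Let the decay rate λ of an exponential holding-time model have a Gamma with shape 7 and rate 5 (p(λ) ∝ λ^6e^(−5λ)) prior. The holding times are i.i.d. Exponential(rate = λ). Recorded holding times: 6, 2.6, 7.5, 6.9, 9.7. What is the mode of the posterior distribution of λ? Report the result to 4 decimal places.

λ̂_MAP = 0.2918

The Exponential(rate=λ) likelihood is ∝ λ^n e^(−λΣtᵢ). Here n = 5 and Σtᵢ = 6 + 2.6 + 7.5 + 6.9 + 9.7 = 32.7.
Posterior ∝ λ^6e^(−5λ) · λ^5e^(−32.7λ) = λ^11e^(−37.7λ), i.e. Gamma(12, 37.7).
Mode = (a−1)/b = 11/37.7 ≈ 0.2918.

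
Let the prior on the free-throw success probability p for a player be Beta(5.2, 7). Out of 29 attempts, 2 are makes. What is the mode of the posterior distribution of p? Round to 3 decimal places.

p̂_MAP = 0.158

Prior: Beta(5.2, 7).
Data: 2 successes in 29 trials. The binomial likelihood contributes p^2(1−p)^27, so the posterior is Beta(5.2+2, 7+27) = Beta(7.2, 34).
For Beta(a, b) with a, b > 1 the mode is (a−1)/(a+b−2) = 6.2/39.2 ≈ 0.158.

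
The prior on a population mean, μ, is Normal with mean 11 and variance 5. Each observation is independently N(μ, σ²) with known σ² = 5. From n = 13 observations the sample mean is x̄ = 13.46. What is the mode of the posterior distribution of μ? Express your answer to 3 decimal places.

μ̂_MAP = 13.284

n = 13, x̄ = 13.46.
For a Normal prior and Normal likelihood with known variance, the posterior is Normal; its mode equals its mean, the precision-weighted average.
Prior precision 1/σ₀² = 1/5 = 0.2; data precision n/σ² = 13/5 = 2.6.
μ̂ = (0.2·11 + 2.6·13.46) / (0.2 + 2.6) = 37.196/2.8 = 9299/700 ≈ 13.284.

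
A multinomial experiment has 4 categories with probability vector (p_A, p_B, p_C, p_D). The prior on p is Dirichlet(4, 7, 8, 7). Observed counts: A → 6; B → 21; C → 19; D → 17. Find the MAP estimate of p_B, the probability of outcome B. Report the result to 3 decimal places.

MAP estimate of p_B = 0.318

The posterior is Dirichlet(αᵢ + nᵢ) = Dirichlet(10, 28, 27, 24).
For a Dirichlet(a₁,…,a_K) with all aᵢ > 1, the mode has j-th component (aⱼ − 1)/(Σaᵢ − K).
Here Σaᵢ = 89 and K = 4, so p_B = (28 − 1)/(89 − 4) = 27/85 ≈ 0.318.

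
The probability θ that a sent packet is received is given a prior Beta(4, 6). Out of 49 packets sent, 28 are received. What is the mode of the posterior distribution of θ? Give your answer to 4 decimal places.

θ̂_MAP = 0.5439

Prior: Beta(4, 6).
Data: 28 successes in 49 trials. The binomial likelihood contributes θ^28(1−θ)^21, so the posterior is Beta(4+28, 6+21) = Beta(32, 27).
For Beta(a, b) with a, b > 1 the mode is (a−1)/(a+b−2) = 31/57 ≈ 0.5439.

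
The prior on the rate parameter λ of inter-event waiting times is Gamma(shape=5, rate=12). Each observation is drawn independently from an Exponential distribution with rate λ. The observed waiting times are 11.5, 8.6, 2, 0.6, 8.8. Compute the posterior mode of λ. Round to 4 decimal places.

The Exponential(rate=λ) likelihood is ∝ λ^n e^(−λΣtᵢ). Here n = 5 and Σtᵢ = 11.5 + 8.6 + 2 + 0.6 + 8.8 = 31.5.
Posterior ∝ λ^4e^(−12λ) · λ^5e^(−31.5λ) = λ^9e^(−43.5λ), i.e. Gamma(10, 43.5).
Mode = (a−1)/b = 9/43.5 ≈ 0.2069.

λ̂_MAP = 0.2069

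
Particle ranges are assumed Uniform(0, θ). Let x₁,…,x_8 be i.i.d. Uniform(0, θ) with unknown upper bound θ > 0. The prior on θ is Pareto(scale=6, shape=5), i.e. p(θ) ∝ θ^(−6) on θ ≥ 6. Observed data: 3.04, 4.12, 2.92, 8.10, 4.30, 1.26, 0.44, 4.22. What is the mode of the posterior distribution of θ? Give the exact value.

θ̂_MAP = 8.10

The Uniform(0, θ) likelihood is θ^(−n) for θ ≥ max(xᵢ), zero otherwise. Here max(xᵢ) = 8.10.
Posterior ∝ θ^(−6) · θ^(−8) = θ^(−14) on θ ≥ max(6, 8.10) = 8.10.
This density is strictly decreasing in θ, so the posterior mode lies at the lower boundary of the support.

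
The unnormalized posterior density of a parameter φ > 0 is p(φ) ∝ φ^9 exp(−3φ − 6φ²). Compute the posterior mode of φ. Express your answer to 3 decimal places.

φ̂_MAP = 0.750

ℓ'(φ) = 9/φ − 3 − 12φ. Setting this to zero and multiplying by φ: 12φ² + 3φ − 9 = 0.
φ = (−3 + √(3² + 4·12·9)) / (2·12) = (−3 + √441) / 24 = (−3 + 21)/24 = 3/4.
ℓ''(φ) = −9/φ² − 12 < 0, confirming a maximum.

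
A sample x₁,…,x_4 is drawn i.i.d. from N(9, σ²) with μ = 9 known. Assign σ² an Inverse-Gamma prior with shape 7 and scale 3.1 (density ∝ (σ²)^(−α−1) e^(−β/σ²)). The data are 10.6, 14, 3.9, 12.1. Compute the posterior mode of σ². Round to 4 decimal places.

Sum of squared deviations about the known mean: SS = (10.6−9)² + (14−9)² + (3.9−9)² + (12.1−9)² = 63.18.
The Normal likelihood contributes (σ²)^(−n/2) exp(−SS/(2σ²)), so the posterior is Inverse-Gamma(α + n/2, β + SS/2) = Inverse-Gamma(9, 34.69).
The mode of Inverse-Gamma(a, b) is b/(a+1) = 34.69/10 ≈ 3.4690.

σ̂²_MAP = 3.4690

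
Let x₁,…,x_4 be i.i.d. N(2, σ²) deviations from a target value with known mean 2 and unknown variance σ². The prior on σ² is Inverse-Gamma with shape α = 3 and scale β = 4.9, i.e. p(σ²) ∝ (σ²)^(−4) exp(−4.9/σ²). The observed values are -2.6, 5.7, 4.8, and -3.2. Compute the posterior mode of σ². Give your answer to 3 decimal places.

σ̂²_MAP = 6.628

Sum of squared deviations about the known mean: SS = (-2.6−2)² + (5.7−2)² + (4.8−2)² + (-3.2−2)² = 69.73.
The Normal likelihood contributes (σ²)^(−n/2) exp(−SS/(2σ²)), so the posterior is Inverse-Gamma(α + n/2, β + SS/2) = Inverse-Gamma(5, 39.765).
The mode of Inverse-Gamma(a, b) is b/(a+1) = 39.765/6 ≈ 6.628.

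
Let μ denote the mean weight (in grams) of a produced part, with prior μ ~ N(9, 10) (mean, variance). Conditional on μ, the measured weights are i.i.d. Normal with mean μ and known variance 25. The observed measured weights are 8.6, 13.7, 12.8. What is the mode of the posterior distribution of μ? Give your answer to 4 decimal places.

n = 3; x̄ = (8.6 + 13.7 + 12.8)/3 = 35.1/3 = 11.7.
For a Normal prior and Normal likelihood with known variance, the posterior is Normal; its mode equals its mean, the precision-weighted average.
Prior precision 1/σ₀² = 1/10 = 0.1; data precision n/σ² = 3/25 = 0.12.
μ̂ = (0.1·9 + 0.12·11.7) / (0.1 + 0.12) = 2.304/0.22 = 576/55 ≈ 10.4727.

μ̂_MAP = 10.4727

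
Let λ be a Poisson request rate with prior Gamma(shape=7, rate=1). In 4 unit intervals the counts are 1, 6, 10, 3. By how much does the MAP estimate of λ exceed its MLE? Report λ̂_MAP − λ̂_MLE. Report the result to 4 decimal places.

MAP − MLE = 0.2000

Σxᵢ = 20. Posterior is Gamma(27, 5); MAP = (27−1)/5 = 26/5 ≈ 5.20000.
MLE = x̄ = 20/4 ≈ 5.00000.
Difference = 26/5 − 20/4 = 1/5 ≈ 0.2000.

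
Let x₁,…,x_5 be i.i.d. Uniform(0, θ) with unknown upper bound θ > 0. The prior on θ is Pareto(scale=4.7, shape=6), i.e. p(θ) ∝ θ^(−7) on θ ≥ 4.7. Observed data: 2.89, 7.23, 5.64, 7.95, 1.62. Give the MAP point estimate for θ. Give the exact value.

θ̂_MAP = 7.95

The Uniform(0, θ) likelihood is θ^(−n) for θ ≥ max(xᵢ), zero otherwise. Here max(xᵢ) = 7.95.
Posterior ∝ θ^(−7) · θ^(−5) = θ^(−12) on θ ≥ max(4.7, 7.95) = 7.95.
This density is strictly decreasing in θ, so the posterior mode lies at the lower boundary of the support.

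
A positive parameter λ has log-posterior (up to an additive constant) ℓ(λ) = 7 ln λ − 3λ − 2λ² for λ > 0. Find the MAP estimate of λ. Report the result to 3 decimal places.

λ̂_MAP = 1.000

ℓ'(λ) = 7/λ − 3 − 4λ. Setting this to zero and multiplying by λ: 4λ² + 3λ − 7 = 0.
λ = (−3 + √(3² + 4·4·7)) / (2·4) = (−3 + √121) / 8 = (−3 + 11)/8 = 1.
ℓ''(λ) = −7/λ² − 4 < 0, confirming a maximum.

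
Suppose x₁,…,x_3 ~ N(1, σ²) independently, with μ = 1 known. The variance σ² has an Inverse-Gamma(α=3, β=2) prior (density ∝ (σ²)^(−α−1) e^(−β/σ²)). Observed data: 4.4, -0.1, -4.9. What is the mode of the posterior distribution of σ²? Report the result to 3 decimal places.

Sum of squared deviations about the known mean: SS = (4.4−1)² + (-0.1−1)² + (-4.9−1)² = 47.58.
The Normal likelihood contributes (σ²)^(−n/2) exp(−SS/(2σ²)), so the posterior is Inverse-Gamma(α + n/2, β + SS/2) = Inverse-Gamma(4.5, 25.79).
The mode of Inverse-Gamma(a, b) is b/(a+1) = 25.79/5.5 ≈ 4.689.

σ̂²_MAP = 4.689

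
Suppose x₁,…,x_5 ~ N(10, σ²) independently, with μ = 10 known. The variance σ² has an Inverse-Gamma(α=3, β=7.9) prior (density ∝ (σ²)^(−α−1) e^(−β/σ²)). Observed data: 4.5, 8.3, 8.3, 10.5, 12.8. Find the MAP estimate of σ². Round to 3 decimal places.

Sum of squared deviations about the known mean: SS = (4.5−10)² + (8.3−10)² + (8.3−10)² + (10.5−10)² + (12.8−10)² = 44.12.
The Normal likelihood contributes (σ²)^(−n/2) exp(−SS/(2σ²)), so the posterior is Inverse-Gamma(α + n/2, β + SS/2) = Inverse-Gamma(5.5, 29.96).
The mode of Inverse-Gamma(a, b) is b/(a+1) = 29.96/6.5 ≈ 4.609.

σ̂²_MAP = 4.609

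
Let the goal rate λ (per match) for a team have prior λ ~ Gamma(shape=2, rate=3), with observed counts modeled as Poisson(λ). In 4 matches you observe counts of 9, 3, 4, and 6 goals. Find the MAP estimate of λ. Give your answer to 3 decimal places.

λ̂_MAP = 3.286

Σxᵢ = 9+3+4+6 = 22, with n = 4.
Posterior ∝ λe^(−3λ) · λ^22e^(−4λ) = λ^23e^(−7λ), i.e. Gamma(shape=24, rate=7).
The mode of a Gamma(a, b) with a ≥ 1 (shape–rate) is (a−1)/b = 23/7 ≈ 3.286.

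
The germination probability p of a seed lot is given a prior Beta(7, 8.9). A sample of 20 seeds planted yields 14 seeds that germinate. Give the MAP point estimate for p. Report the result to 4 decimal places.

p̂_MAP = 0.5900

Prior: Beta(7, 8.9).
Data: 14 successes in 20 trials. The binomial likelihood contributes p^14(1−p)^6, so the posterior is Beta(7+14, 8.9+6) = Beta(21, 14.9).
For Beta(a, b) with a, b > 1 the mode is (a−1)/(a+b−2) = 20/33.9 ≈ 0.5900.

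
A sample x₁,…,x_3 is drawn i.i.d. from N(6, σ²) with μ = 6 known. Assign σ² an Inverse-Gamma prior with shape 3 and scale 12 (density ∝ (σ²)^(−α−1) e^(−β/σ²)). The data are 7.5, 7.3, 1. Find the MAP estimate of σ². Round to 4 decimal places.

σ̂²_MAP = 4.8127

Sum of squared deviations about the known mean: SS = (7.5−6)² + (7.3−6)² + (1−6)² = 28.94.
The Normal likelihood contributes (σ²)^(−n/2) exp(−SS/(2σ²)), so the posterior is Inverse-Gamma(α + n/2, β + SS/2) = Inverse-Gamma(4.5, 26.47).
The mode of Inverse-Gamma(a, b) is b/(a+1) = 26.47/5.5 ≈ 4.8127.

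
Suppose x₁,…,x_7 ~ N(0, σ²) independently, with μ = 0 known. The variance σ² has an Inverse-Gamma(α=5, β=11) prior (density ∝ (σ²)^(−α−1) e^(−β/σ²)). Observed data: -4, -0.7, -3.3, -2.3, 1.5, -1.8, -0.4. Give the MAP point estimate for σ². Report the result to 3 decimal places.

Sum of squared deviations about the known mean: SS = (-4−0)² + (-0.7−0)² + (-3.3−0)² + (-2.3−0)² + (1.5−0)² + (-1.8−0)² + (-0.4−0)² = 38.32.
The Normal likelihood contributes (σ²)^(−n/2) exp(−SS/(2σ²)), so the posterior is Inverse-Gamma(α + n/2, β + SS/2) = Inverse-Gamma(8.5, 30.16).
The mode of Inverse-Gamma(a, b) is b/(a+1) = 30.16/9.5 ≈ 3.175.

σ̂²_MAP = 3.175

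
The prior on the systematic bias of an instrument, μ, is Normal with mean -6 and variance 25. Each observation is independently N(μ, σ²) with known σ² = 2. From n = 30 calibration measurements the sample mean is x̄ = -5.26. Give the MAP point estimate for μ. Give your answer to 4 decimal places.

μ̂_MAP = -5.2620

n = 30, x̄ = -5.26.
For a Normal prior and Normal likelihood with known variance, the posterior is Normal; its mode equals its mean, the precision-weighted average.
Prior precision 1/σ₀² = 1/25 = 0.04; data precision n/σ² = 30/2 = 15.
μ̂ = (0.04·(-6) + 15·(-5.26)) / (0.04 + 15) = (-79.14)/15.04 = -3957/752 ≈ -5.2620.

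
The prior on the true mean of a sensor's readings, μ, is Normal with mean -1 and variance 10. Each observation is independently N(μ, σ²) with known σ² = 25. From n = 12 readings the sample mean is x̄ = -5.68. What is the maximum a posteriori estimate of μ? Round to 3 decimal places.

n = 12, x̄ = -5.68.
For a Normal prior and Normal likelihood with known variance, the posterior is Normal; its mode equals its mean, the precision-weighted average.
Prior precision 1/σ₀² = 1/10 = 0.1; data precision n/σ² = 12/25 = 0.48.
μ̂ = (0.1·(-1) + 0.48·(-5.68)) / (0.1 + 0.48) = (-2.8264)/0.58 = -3533/725 ≈ -4.873.

μ̂_MAP = -4.873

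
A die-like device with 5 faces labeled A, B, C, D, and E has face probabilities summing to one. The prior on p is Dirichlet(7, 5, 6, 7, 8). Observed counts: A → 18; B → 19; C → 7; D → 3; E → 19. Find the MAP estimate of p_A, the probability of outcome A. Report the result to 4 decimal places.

The posterior is Dirichlet(αᵢ + nᵢ) = Dirichlet(25, 24, 13, 10, 27).
For a Dirichlet(a₁,…,a_K) with all aᵢ > 1, the mode has j-th component (aⱼ − 1)/(Σaᵢ − K).
Here Σaᵢ = 99 and K = 5, so p_A = (25 − 1)/(99 − 5) = 24/94 ≈ 0.2553.

MAP estimate of p_A = 0.2553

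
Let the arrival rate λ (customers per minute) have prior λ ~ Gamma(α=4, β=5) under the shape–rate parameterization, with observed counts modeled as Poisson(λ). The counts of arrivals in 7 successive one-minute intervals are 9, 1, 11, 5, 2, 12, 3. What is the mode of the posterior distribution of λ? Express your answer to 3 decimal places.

Σxᵢ = 9+1+11+5+2+12+3 = 43, with n = 7.
Posterior ∝ λ^3e^(−5λ) · λ^43e^(−7λ) = λ^46e^(−12λ), i.e. Gamma(shape=47, rate=12).
The mode of a Gamma(a, b) with a ≥ 1 (shape–rate) is (a−1)/b = 46/12 ≈ 3.833.

λ̂_MAP = 3.833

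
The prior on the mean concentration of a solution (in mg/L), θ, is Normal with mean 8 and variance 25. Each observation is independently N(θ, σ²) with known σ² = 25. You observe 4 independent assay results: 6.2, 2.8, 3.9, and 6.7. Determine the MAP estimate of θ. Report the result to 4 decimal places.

θ̂_MAP = 5.5200

n = 4; x̄ = (6.2 + 2.8 + 3.9 + 6.7)/4 = 19.6/4 = 4.9.
For a Normal prior and Normal likelihood with known variance, the posterior is Normal; its mode equals its mean, the precision-weighted average.
Prior precision 1/σ₀² = 1/25 = 0.04; data precision n/σ² = 4/25 = 0.16.
θ̂ = (0.04·8 + 0.16·4.9) / (0.04 + 0.16) = 1.104/0.2 = 5.5200.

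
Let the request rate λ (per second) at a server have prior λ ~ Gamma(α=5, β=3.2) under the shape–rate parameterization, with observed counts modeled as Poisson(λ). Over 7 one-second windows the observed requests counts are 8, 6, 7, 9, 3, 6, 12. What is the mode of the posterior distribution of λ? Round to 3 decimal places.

Σxᵢ = 8+6+7+9+3+6+12 = 51, with n = 7.
Posterior ∝ λ^4e^(−3.2λ) · λ^51e^(−7λ) = λ^55e^(−10.2λ), i.e. Gamma(shape=56, rate=10.2).
The mode of a Gamma(a, b) with a ≥ 1 (shape–rate) is (a−1)/b = 55/10.2 ≈ 5.392.

λ̂_MAP = 5.392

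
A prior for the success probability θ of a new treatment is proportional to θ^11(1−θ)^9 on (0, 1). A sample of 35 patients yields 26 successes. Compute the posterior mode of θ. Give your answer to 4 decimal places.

θ̂_MAP = 0.6727

The prior density ∝ θ^11(1−θ)^9 is the kernel of Beta(12, 10).
Data: 26 successes in 35 trials. The binomial likelihood contributes θ^26(1−θ)^9, so the posterior is Beta(12+26, 10+9) = Beta(38, 19).
For Beta(a, b) with a, b > 1 the mode is (a−1)/(a+b−2) = 37/55 ≈ 0.6727.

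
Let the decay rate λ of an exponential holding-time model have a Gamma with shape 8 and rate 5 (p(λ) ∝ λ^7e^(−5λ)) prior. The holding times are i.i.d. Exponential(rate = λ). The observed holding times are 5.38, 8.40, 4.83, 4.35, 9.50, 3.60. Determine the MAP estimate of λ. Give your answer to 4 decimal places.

The Exponential(rate=λ) likelihood is ∝ λ^n e^(−λΣtᵢ). Here n = 6 and Σtᵢ = 5.38 + 8.40 + 4.83 + 4.35 + 9.50 + 3.60 = 36.06.
Posterior ∝ λ^7e^(−5λ) · λ^6e^(−36.06λ) = λ^13e^(−41.06λ), i.e. Gamma(14, 41.06).
Mode = (a−1)/b = 13/41.06 ≈ 0.3166.

λ̂_MAP = 0.3166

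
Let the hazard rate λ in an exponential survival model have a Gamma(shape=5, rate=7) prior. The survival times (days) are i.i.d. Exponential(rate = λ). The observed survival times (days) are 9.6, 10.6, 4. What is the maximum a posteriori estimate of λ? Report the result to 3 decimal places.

The Exponential(rate=λ) likelihood is ∝ λ^n e^(−λΣtᵢ). Here n = 3 and Σtᵢ = 9.6 + 10.6 + 4 = 24.2.
Posterior ∝ λ^4e^(−7λ) · λ^3e^(−24.2λ) = λ^7e^(−31.2λ), i.e. Gamma(8, 31.2).
Mode = (a−1)/b = 7/31.2 ≈ 0.224.

λ̂_MAP = 0.224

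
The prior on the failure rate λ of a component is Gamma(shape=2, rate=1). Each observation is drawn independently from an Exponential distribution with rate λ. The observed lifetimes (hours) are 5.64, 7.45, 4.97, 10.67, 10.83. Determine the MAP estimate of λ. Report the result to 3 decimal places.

λ̂_MAP = 0.148

The Exponential(rate=λ) likelihood is ∝ λ^n e^(−λΣtᵢ). Here n = 5 and Σtᵢ = 5.64 + 7.45 + 4.97 + 10.67 + 10.83 = 39.56.
Posterior ∝ λe^(−1λ) · λ^5e^(−39.56λ) = λ^6e^(−40.56λ), i.e. Gamma(7, 40.56).
Mode = (a−1)/b = 6/40.56 ≈ 0.148.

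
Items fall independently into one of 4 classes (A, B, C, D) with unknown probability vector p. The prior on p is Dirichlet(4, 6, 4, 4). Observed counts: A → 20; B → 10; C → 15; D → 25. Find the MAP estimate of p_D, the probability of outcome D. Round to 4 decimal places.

MAP estimate of p_D = 0.3333

The posterior is Dirichlet(αᵢ + nᵢ) = Dirichlet(24, 16, 19, 29).
For a Dirichlet(a₁,…,a_K) with all aᵢ > 1, the mode has j-th component (aⱼ − 1)/(Σaᵢ − K).
Here Σaᵢ = 88 and K = 4, so p_D = (29 − 1)/(88 − 4) = 28/84 ≈ 0.3333.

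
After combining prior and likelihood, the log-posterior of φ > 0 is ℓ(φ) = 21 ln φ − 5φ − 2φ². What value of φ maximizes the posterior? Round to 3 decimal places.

ℓ'(φ) = 21/φ − 5 − 4φ. Setting this to zero and multiplying by φ: 4φ² + 5φ − 21 = 0.
φ = (−5 + √(5² + 4·4·21)) / (2·4) = (−5 + √361) / 8 = (−5 + 19)/8 = 7/4.
ℓ''(φ) = −21/φ² − 4 < 0, confirming a maximum.

φ̂_MAP = 1.750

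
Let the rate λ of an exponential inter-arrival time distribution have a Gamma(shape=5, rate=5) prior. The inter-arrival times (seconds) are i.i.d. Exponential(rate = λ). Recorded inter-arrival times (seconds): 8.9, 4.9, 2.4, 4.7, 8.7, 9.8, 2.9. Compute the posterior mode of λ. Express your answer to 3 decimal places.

λ̂_MAP = 0.233

The Exponential(rate=λ) likelihood is ∝ λ^n e^(−λΣtᵢ). Here n = 7 and Σtᵢ = 8.9 + 4.9 + 2.4 + 4.7 + 8.7 + 9.8 + 2.9 = 42.3.
Posterior ∝ λ^4e^(−5λ) · λ^7e^(−42.3λ) = λ^11e^(−47.3λ), i.e. Gamma(12, 47.3).
Mode = (a−1)/b = 11/47.3 ≈ 0.233.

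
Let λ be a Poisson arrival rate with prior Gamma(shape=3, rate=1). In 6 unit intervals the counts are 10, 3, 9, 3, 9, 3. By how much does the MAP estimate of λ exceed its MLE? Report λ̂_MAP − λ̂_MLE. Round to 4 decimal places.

MAP − MLE = -0.5952

Σxᵢ = 37. Posterior is Gamma(40, 7); MAP = (40−1)/7 = 39/7 ≈ 5.57143.
MLE = x̄ = 37/6 ≈ 6.16667.
Difference = 39/7 − 37/6 = -25/42 ≈ -0.5952.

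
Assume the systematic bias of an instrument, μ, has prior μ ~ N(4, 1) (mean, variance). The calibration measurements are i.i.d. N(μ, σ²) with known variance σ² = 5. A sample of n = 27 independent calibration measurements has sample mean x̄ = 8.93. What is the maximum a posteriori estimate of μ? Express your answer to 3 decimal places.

μ̂_MAP = 8.160

n = 27, x̄ = 8.93.
For a Normal prior and Normal likelihood with known variance, the posterior is Normal; its mode equals its mean, the precision-weighted average.
Prior precision 1/σ₀² = 1/1 = 1; data precision n/σ² = 27/5 = 5.4.
μ̂ = (1·4 + 5.4·8.93) / (1 + 5.4) = 52.222/6.4 = 8.1596875 ≈ 8.160.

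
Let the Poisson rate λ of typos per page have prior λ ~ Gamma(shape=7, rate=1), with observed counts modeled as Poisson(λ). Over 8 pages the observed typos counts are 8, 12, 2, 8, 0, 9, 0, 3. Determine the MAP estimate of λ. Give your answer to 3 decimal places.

λ̂_MAP = 5.333

Σxᵢ = 8+12+2+8+0+9+0+3 = 42, with n = 8.
Posterior ∝ λ^6e^(−1λ) · λ^42e^(−8λ) = λ^48e^(−9λ), i.e. Gamma(shape=49, rate=9).
The mode of a Gamma(a, b) with a ≥ 1 (shape–rate) is (a−1)/b = 48/9 ≈ 5.333.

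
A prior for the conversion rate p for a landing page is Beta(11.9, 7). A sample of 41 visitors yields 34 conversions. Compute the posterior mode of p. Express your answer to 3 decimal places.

Prior: Beta(11.9, 7).
Data: 34 successes in 41 trials. The binomial likelihood contributes p^34(1−p)^7, so the posterior is Beta(11.9+34, 7+7) = Beta(45.9, 14).
For Beta(a, b) with a, b > 1 the mode is (a−1)/(a+b−2) = 44.9/57.9 ≈ 0.775.

p̂_MAP = 0.775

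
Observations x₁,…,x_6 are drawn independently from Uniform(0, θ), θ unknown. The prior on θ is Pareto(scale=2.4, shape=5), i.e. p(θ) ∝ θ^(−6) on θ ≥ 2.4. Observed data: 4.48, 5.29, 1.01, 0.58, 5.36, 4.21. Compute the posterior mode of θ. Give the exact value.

θ̂_MAP = 5.36

The Uniform(0, θ) likelihood is θ^(−n) for θ ≥ max(xᵢ), zero otherwise. Here max(xᵢ) = 5.36.
Posterior ∝ θ^(−6) · θ^(−6) = θ^(−12) on θ ≥ max(2.4, 5.36) = 5.36.
This density is strictly decreasing in θ, so the posterior mode lies at the lower boundary of the support.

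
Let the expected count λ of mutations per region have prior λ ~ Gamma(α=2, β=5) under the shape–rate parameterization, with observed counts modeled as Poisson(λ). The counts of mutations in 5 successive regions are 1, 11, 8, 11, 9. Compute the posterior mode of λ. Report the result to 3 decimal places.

λ̂_MAP = 4.100

Σxᵢ = 1+11+8+11+9 = 40, with n = 5.
Posterior ∝ λe^(−5λ) · λ^40e^(−5λ) = λ^41e^(−10λ), i.e. Gamma(shape=42, rate=10).
The mode of a Gamma(a, b) with a ≥ 1 (shape–rate) is (a−1)/b = 41/10 ≈ 4.100.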